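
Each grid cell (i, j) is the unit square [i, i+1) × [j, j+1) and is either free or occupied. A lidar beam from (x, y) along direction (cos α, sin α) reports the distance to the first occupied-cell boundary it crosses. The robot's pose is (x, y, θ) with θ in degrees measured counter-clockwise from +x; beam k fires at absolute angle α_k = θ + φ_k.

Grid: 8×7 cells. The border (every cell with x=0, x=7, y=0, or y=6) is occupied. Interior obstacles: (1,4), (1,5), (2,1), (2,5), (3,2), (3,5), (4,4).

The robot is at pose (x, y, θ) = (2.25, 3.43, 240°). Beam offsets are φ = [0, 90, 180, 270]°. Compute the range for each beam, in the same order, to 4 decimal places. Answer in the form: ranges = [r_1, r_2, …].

beam 1: φ=0°, α=240°
  cosα=-0.5000 sinα=-0.8660 | (2,3) | tMaxX 0.5000 tMaxY 0.4965 | tΔX 2.0000 tΔY 1.1547
    t=0.4965 [y] (2,2)
    t=0.5000 [x] (1,2)
    t=1.6512 [y] (1,1)
    t=2.5000 [x] (0,1) — stop
  → r_1 = 2.5000
beam 2: φ=90°, α=330°
  cosα=0.8660 sinα=-0.5000 | (2,3) | tMaxX 0.8660 tMaxY 0.8600 | tΔX 1.1547 tΔY 2.0000
    t=0.8600 [y] (2,2)
    t=0.8660 [x] (3,2) — stop
  → r_2 = 0.8660
beam 3: φ=180°, α=60°
  cosα=0.5000 sinα=0.8660 | (2,3) | tMaxX 1.5000 tMaxY 0.6582 | tΔX 2.0000 tΔY 1.1547
    t=0.6582 [y] (2,4)
    t=1.5000 [x] (3,4)
    t=1.8129 [y] (3,5) — stop
  → r_3 = 1.8129
beam 4: φ=270°, α=150°
  cosα=-0.8660 sinα=0.5000 | (2,3) | tMaxX 0.2887 tMaxY 1.1400 | tΔX 1.1547 tΔY 2.0000
    t=0.2887 [x] (1,3)
    t=1.1400 [y] (1,4) — stop
  → r_4 = 1.1400

ranges = [2.5000, 0.8660, 1.8129, 1.1400]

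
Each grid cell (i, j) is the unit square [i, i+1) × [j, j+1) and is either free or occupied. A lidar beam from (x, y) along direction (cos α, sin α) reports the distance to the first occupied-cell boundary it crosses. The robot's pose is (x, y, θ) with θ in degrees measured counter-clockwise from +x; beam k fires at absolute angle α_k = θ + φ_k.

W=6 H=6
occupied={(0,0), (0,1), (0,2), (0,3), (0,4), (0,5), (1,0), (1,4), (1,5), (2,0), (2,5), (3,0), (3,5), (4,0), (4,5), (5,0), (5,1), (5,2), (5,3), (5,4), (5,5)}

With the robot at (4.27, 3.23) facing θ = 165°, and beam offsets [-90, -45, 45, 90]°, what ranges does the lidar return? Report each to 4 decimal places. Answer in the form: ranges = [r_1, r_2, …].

beam 1: φ=-90°, α=75°
  d=(0.2588,0.9659)  start (4,3)  tX=2.8205 tY=0.7972  stride 1/|dx|=3.8637 1/|dy|=1.0353
    cross y-line → (4,4), t=0.7972
    cross y-line → (4,5), t=1.8324 (wall)
  → r_1 = 1.8324
beam 2: φ=-45°, α=120°
  d=(-0.5000,0.8660)  start (4,3)  tX=0.5400 tY=0.8891  stride 1/|dx|=2.0000 1/|dy|=1.1547
    cross x-line → (3,3), t=0.5400
    cross y-line → (3,4), t=0.8891
    cross y-line → (3,5), t=2.0438 (wall)
  → r_2 = 2.0438
beam 3: φ=45°, α=210°
  d=(-0.8660,-0.5000)  start (4,3)  tX=0.3118 tY=0.4600  stride 1/|dx|=1.1547 1/|dy|=2.0000
    cross x-line → (3,3), t=0.3118
    cross y-line → (3,2), t=0.4600
    cross x-line → (2,2), t=1.4665
    cross y-line → (2,1), t=2.4600
    cross x-line → (1,1), t=2.6212
    cross x-line → (0,1), t=3.7759 (wall)
  → r_3 = 3.7759
beam 4: φ=90°, α=255°
  d=(-0.2588,-0.9659)  start (4,3)  tX=1.0432 tY=0.2381  stride 1/|dx|=3.8637 1/|dy|=1.0353
    cross y-line → (4,2), t=0.2381
    cross x-line → (3,2), t=1.0432
    cross y-line → (3,1), t=1.2734
    cross y-line → (3,0), t=2.3087 (wall)
  → r_4 = 2.3087

ranges = [1.8324, 2.0438, 3.7759, 2.3087]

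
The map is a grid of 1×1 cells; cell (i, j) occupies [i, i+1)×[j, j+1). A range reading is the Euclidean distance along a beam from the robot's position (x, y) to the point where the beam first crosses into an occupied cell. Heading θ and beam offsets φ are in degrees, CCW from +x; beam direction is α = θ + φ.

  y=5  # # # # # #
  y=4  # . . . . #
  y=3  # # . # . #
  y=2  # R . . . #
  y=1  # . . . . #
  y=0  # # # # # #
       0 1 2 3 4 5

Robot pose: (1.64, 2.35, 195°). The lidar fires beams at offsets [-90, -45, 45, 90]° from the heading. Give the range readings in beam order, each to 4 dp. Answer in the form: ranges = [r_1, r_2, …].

beam 1: φ=-90°, α=105°
  dir = (cos 105°, sin 105°) = (-0.2588, 0.9659); from cell (1,2)
  next x-line at t=2.4728, next y-line at t=0.6729; Δt_x=3.8637, Δt_y=1.0353
    y: enter (1,3) at t=0.6729 ← occupied
  → r_1 = 0.6729
beam 2: φ=-45°, α=150°
  dir = (cos 150°, sin 150°) = (-0.8660, 0.5000); from cell (1,2)
  next x-line at t=0.7390, next y-line at t=1.3000; Δt_x=1.1547, Δt_y=2.0000
    x: enter (0,2) at t=0.7390 ← occupied
  → r_2 = 0.7390
beam 3: φ=45°, α=240°
  dir = (cos 240°, sin 240°) = (-0.5000, -0.8660); from cell (1,2)
  next x-line at t=1.2800, next y-line at t=0.4041; Δt_x=2.0000, Δt_y=1.1547
    y: enter (1,1) at t=0.4041
    x: enter (0,1) at t=1.2800 ← occupied
  → r_3 = 1.2800
beam 4: φ=90°, α=285°
  dir = (cos 285°, sin 285°) = (0.2588, -0.9659); from cell (1,2)
  next x-line at t=1.3909, next y-line at t=0.3623; Δt_x=3.8637, Δt_y=1.0353
    y: enter (1,1) at t=0.3623
    x: enter (2,1) at t=1.3909
    y: enter (2,0) at t=1.3976 ← occupied
  → r_4 = 1.3976

ranges = [0.6729, 0.7390, 1.2800, 1.3976]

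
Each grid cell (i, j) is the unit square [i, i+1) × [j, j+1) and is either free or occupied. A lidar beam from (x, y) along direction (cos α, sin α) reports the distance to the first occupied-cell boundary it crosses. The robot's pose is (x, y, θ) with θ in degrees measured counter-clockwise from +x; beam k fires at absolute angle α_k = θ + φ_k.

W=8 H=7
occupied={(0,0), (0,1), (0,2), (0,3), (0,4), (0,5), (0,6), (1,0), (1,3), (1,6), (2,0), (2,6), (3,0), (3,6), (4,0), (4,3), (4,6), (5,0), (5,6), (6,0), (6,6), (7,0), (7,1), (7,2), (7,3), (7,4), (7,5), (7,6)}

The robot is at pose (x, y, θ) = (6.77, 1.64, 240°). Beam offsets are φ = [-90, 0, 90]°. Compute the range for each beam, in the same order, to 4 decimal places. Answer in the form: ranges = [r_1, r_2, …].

ranges = [2.7200, 0.7390, 0.2656]

beam 1: φ=-90°, α=150°
  dir = (cos 150°, sin 150°) = (-0.8660, 0.5000); from cell (6,1)
  next x-line at t=0.8891, next y-line at t=0.7200; Δt_x=1.1547, Δt_y=2.0000
    y: enter (6,2) at t=0.7200
    x: enter (5,2) at t=0.8891
    x: enter (4,2) at t=2.0438
    y: enter (4,3) at t=2.7200 ← occupied
  → r_1 = 2.7200
beam 2: φ=0°, α=240°
  dir = (cos 240°, sin 240°) = (-0.5000, -0.8660); from cell (6,1)
  next x-line at t=1.5400, next y-line at t=0.7390; Δt_x=2.0000, Δt_y=1.1547
    y: enter (6,0) at t=0.7390 ← occupied
  → r_2 = 0.7390
beam 3: φ=90°, α=330°
  dir = (cos 330°, sin 330°) = (0.8660, -0.5000); from cell (6,1)
  next x-line at t=0.2656, next y-line at t=1.2800; Δt_x=1.1547, Δt_y=2.0000
    x: enter (7,1) at t=0.2656 ← occupied
  → r_3 = 0.2656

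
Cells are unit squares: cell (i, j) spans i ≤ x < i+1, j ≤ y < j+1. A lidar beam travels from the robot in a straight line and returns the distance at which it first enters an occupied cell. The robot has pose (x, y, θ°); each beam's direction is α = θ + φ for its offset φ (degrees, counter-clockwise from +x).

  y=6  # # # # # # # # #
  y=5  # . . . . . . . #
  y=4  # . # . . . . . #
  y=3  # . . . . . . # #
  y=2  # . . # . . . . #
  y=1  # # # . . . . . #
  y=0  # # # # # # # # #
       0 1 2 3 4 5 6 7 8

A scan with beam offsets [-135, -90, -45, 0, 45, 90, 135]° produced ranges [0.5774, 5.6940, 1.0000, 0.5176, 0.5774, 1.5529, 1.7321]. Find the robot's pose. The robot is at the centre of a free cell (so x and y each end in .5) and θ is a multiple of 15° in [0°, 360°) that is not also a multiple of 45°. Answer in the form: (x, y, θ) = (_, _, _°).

(x, y, θ) = (2.5, 5.5, 75°)

Enumerate (i+0.5, j+0.5, θ) over the 30 free cells and 16 admissible headings. For each, cast all 7 beams and compare to the given ranges.
  (5.5, 4.5, 75°): beam 1 = 4.0415 ≠ 0.5774 ✗
  (4.5, 4.5, 75°): beam 1 = 4.0415 ≠ 0.5774 ✗
  (2.5, 3.5, 120°): beam 1 = 5.6940 ≠ 0.5774 ✗
  (6.5, 5.5, 210°): beam 1 = 0.5176 ≠ 0.5774 ✗
  …
  (2.5, 5.5, 75°): r_1=0.5774, r_2=5.6940, r_3=1.0000, r_4=0.5176, r_5=0.5774, r_6=1.5529, r_7=1.7321 — all match ✓
Only this pose fits every beam.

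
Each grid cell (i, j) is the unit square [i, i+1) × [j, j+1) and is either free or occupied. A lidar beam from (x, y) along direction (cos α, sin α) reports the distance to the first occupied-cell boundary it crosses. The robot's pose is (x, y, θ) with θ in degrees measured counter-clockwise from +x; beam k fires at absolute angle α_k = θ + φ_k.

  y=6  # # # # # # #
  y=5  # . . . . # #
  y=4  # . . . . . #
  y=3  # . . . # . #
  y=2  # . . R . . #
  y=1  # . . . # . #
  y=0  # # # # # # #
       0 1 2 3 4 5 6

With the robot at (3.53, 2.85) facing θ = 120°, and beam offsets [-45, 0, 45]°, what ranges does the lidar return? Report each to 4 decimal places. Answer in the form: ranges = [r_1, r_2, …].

beam 1: φ=-45°, α=75°
  direction (0.2588, 0.9659); cell (3,2); t to first gridline: x 1.8159, y 0.1553 (then +3.8637 / +1.0353)
    (3,3) via y @ 0.1553
    (3,4) via y @ 1.1906
    (4,4) via x @ 1.8159
    (4,5) via y @ 2.2258
    (4,6) via y @ 3.2611  # hit
  → r_1 = 3.2611
beam 2: φ=0°, α=120°
  direction (-0.5000, 0.8660); cell (3,2); t to first gridline: x 1.0600, y 0.1732 (then +2.0000 / +1.1547)
    (3,3) via y @ 0.1732
    (2,3) via x @ 1.0600
    (2,4) via y @ 1.3279
    (2,5) via y @ 2.4826
    (1,5) via x @ 3.0600
    (1,6) via y @ 3.6373  # hit
  → r_2 = 3.6373
beam 3: φ=45°, α=165°
  direction (-0.9659, 0.2588); cell (3,2); t to first gridline: x 0.5487, y 0.5796 (then +1.0353 / +3.8637)
    (2,2) via x @ 0.5487
    (2,3) via y @ 0.5796
    (1,3) via x @ 1.5840
    (0,3) via x @ 2.6192  # hit
  → r_3 = 2.6192

ranges = [3.2611, 3.6373, 2.6192]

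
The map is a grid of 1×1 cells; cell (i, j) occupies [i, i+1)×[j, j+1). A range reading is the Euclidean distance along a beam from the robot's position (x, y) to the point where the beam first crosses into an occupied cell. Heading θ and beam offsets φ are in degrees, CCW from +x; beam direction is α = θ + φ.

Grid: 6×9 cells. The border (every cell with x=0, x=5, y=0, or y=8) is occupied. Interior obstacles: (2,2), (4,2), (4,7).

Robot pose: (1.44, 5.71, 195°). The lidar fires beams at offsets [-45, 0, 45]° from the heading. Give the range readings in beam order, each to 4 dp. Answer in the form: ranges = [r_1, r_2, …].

ranges = [0.5081, 0.4555, 0.8800]

beam 1: φ=-45°, α=150°
  direction (-0.8660, 0.5000); cell (1,5); t to first gridline: x 0.5081, y 0.5800 (then +1.1547 / +2.0000)
    (0,5) via x @ 0.5081  # hit
  → r_1 = 0.5081
beam 2: φ=0°, α=195°
  direction (-0.9659, -0.2588); cell (1,5); t to first gridline: x 0.4555, y 2.7432 (then +1.0353 / +3.8637)
    (0,5) via x @ 0.4555  # hit
  → r_2 = 0.4555
beam 3: φ=45°, α=240°
  direction (-0.5000, -0.8660); cell (1,5); t to first gridline: x 0.8800, y 0.8198 (then +2.0000 / +1.1547)
    (1,4) via y @ 0.8198
    (0,4) via x @ 0.8800  # hit
  → r_3 = 0.8800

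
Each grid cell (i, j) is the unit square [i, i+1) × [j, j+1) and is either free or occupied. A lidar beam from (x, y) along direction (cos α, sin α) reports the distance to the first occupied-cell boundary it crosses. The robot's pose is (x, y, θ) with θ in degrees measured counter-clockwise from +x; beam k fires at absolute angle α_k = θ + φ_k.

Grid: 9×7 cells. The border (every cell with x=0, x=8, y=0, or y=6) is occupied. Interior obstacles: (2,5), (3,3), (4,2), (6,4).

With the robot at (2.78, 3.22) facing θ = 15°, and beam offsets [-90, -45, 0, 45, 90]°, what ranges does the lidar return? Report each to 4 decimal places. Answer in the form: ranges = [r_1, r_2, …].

beam 1: φ=-90°, α=285°
  direction (0.2588, -0.9659); cell (2,3); t to first gridline: x 0.8500, y 0.2278 (then +3.8637 / +1.0353)
    (2,2) via y @ 0.2278
    (3,2) via x @ 0.8500
    (3,1) via y @ 1.2630
    (3,0) via y @ 2.2983  # hit
  → r_1 = 2.2983
beam 2: φ=-45°, α=330°
  direction (0.8660, -0.5000); cell (2,3); t to first gridline: x 0.2540, y 0.4400 (then +1.1547 / +2.0000)
    (3,3) via x @ 0.2540  # hit
  → r_2 = 0.2540
beam 3: φ=0°, α=15°
  direction (0.9659, 0.2588); cell (2,3); t to first gridline: x 0.2278, y 3.0137 (then +1.0353 / +3.8637)
    (3,3) via x @ 0.2278  # hit
  → r_3 = 0.2278
beam 4: φ=45°, α=60°
  direction (0.5000, 0.8660); cell (2,3); t to first gridline: x 0.4400, y 0.9007 (then +2.0000 / +1.1547)
    (3,3) via x @ 0.4400  # hit
  → r_4 = 0.4400
beam 5: φ=90°, α=105°
  direction (-0.2588, 0.9659); cell (2,3); t to first gridline: x 3.0137, y 0.8075 (then +3.8637 / +1.0353)
    (2,4) via y @ 0.8075
    (2,5) via y @ 1.8428  # hit
  → r_5 = 1.8428

ranges = [2.2983, 0.2540, 0.2278, 0.4400, 1.8428]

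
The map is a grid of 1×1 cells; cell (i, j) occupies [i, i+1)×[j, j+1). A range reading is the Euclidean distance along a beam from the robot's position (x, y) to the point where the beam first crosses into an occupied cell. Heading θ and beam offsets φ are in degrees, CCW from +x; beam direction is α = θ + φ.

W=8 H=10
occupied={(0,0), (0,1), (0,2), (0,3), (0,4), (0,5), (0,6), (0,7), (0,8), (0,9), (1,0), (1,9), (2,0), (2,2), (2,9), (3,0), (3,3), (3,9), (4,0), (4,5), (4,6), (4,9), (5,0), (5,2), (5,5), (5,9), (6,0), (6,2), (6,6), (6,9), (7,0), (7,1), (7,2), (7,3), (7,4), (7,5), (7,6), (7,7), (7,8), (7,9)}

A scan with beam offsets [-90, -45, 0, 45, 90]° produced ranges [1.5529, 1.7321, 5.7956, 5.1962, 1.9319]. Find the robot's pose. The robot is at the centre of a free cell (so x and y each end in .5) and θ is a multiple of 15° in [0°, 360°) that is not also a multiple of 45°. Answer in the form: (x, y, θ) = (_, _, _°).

(x, y, θ) = (2.5, 7.5, 255°)

Enumerate (i+0.5, j+0.5, θ) over the 40 free cells and 16 admissible headings. For each, cast all 5 beams and compare to the given ranges.
  (1.5, 3.5, 165°): beam 1 = 5.6940 ≠ 1.5529 ✗
  (1.5, 6.5, 120°): beam 1 = 5.0000 ≠ 1.5529 ✗
  (6.5, 3.5, 345°): beam 1 = 0.5176 ≠ 1.5529 ✗
  …
  (2.5, 7.5, 255°): r_1=1.5529, r_2=1.7321, r_3=5.7956, r_4=5.1962, r_5=1.9319 — all match ✓
Unique over the lattice → pose = (2.5, 7.5, 255°).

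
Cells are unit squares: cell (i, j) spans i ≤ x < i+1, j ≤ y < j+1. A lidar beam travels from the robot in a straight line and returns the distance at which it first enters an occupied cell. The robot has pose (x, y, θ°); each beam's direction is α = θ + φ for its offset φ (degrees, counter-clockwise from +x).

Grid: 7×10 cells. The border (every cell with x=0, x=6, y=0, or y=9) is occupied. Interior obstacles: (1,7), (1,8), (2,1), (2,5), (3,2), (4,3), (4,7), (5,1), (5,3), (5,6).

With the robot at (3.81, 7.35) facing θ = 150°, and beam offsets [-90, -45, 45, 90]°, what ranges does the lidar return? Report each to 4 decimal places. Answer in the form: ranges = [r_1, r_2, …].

ranges = [0.3800, 1.7082, 2.9091, 1.6200]

beam 1: φ=-90°, α=60°
  direction (0.5000, 0.8660); cell (3,7); t to first gridline: x 0.3800, y 0.7506 (then +2.0000 / +1.1547)
    (4,7) via x @ 0.3800  # hit
  → r_1 = 0.3800
beam 2: φ=-45°, α=105°
  direction (-0.2588, 0.9659); cell (3,7); t to first gridline: x 3.1296, y 0.6729 (then +3.8637 / +1.0353)
    (3,8) via y @ 0.6729
    (3,9) via y @ 1.7082  # hit
  → r_2 = 1.7082
beam 3: φ=45°, α=195°
  direction (-0.9659, -0.2588); cell (3,7); t to first gridline: x 0.8386, y 1.3523 (then +1.0353 / +3.8637)
    (2,7) via x @ 0.8386
    (2,6) via y @ 1.3523
    (1,6) via x @ 1.8738
    (0,6) via x @ 2.9091  # hit
  → r_3 = 2.9091
beam 4: φ=90°, α=240°
  direction (-0.5000, -0.8660); cell (3,7); t to first gridline: x 1.6200, y 0.4041 (then +2.0000 / +1.1547)
    (3,6) via y @ 0.4041
    (3,5) via y @ 1.5588
    (2,5) via x @ 1.6200  # hit
  → r_4 = 1.6200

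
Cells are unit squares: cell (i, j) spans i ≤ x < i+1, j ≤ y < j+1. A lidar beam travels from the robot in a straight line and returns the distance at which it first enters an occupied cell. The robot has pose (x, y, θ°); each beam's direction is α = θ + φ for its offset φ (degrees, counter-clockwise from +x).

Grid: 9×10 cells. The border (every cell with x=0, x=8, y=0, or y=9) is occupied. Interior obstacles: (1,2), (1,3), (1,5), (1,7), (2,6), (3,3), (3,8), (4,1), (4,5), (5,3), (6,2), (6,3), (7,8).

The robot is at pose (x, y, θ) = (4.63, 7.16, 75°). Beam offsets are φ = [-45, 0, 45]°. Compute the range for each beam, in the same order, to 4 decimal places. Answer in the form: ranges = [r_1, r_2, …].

ranges = [2.7366, 1.9049, 1.2600]

beam 1: φ=-45°, α=30°
  direction (0.8660, 0.5000); cell (4,7); t to first gridline: x 0.4272, y 1.6800 (then +1.1547 / +2.0000)
    (5,7) via x @ 0.4272
    (6,7) via x @ 1.5819
    (6,8) via y @ 1.6800
    (7,8) via x @ 2.7366  # hit
  → r_1 = 2.7366
beam 2: φ=0°, α=75°
  direction (0.2588, 0.9659); cell (4,7); t to first gridline: x 1.4296, y 0.8696 (then +3.8637 / +1.0353)
    (4,8) via y @ 0.8696
    (5,8) via x @ 1.4296
    (5,9) via y @ 1.9049  # hit
  → r_2 = 1.9049
beam 3: φ=45°, α=120°
  direction (-0.5000, 0.8660); cell (4,7); t to first gridline: x 1.2600, y 0.9699 (then +2.0000 / +1.1547)
    (4,8) via y @ 0.9699
    (3,8) via x @ 1.2600  # hit
  → r_3 = 1.2600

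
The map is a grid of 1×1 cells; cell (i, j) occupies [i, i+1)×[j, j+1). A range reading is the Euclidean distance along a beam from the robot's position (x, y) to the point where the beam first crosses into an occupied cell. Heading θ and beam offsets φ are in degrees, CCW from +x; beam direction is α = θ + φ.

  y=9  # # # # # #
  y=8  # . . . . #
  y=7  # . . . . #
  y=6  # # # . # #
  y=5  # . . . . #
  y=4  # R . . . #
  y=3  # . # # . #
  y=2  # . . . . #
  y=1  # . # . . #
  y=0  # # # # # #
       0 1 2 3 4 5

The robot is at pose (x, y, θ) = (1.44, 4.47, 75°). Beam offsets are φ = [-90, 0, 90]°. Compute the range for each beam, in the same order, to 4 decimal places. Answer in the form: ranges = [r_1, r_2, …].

ranges = [1.8159, 1.5840, 0.4555]

beam 1: φ=-90°, α=345°
  d=(0.9659,-0.2588)  start (1,4)  tX=0.5798 tY=1.8159  stride 1/|dx|=1.0353 1/|dy|=3.8637
    cross x-line → (2,4), t=0.5798
    cross x-line → (3,4), t=1.6150
    cross y-line → (3,3), t=1.8159 (wall)
  → r_1 = 1.8159
beam 2: φ=0°, α=75°
  d=(0.2588,0.9659)  start (1,4)  tX=2.1637 tY=0.5487  stride 1/|dx|=3.8637 1/|dy|=1.0353
    cross y-line → (1,5), t=0.5487
    cross y-line → (1,6), t=1.5840 (wall)
  → r_2 = 1.5840
beam 3: φ=90°, α=165°
  d=(-0.9659,0.2588)  start (1,4)  tX=0.4555 tY=2.0478  stride 1/|dx|=1.0353 1/|dy|=3.8637
    cross x-line → (0,4), t=0.4555 (wall)
  → r_3 = 0.4555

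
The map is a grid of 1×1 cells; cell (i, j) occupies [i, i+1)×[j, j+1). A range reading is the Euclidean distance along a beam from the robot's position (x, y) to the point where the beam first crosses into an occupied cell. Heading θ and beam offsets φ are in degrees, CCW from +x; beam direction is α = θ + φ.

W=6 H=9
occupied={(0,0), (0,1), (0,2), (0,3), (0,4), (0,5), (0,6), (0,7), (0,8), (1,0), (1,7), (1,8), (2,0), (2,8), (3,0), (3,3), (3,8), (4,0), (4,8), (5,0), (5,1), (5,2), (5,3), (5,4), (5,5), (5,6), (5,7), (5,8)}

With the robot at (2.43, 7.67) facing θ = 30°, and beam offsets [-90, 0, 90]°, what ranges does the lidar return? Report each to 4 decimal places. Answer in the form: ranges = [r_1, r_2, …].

beam 1: φ=-90°, α=300°
  direction (0.5000, -0.8660); cell (2,7); t to first gridline: x 1.1400, y 0.7736 (then +2.0000 / +1.1547)
    (2,6) via y @ 0.7736
    (3,6) via x @ 1.1400
    (3,5) via y @ 1.9283
    (3,4) via y @ 3.0831
    (4,4) via x @ 3.1400
    (4,3) via y @ 4.2378
    (5,3) via x @ 5.1400  # hit
  → r_1 = 5.1400
beam 2: φ=0°, α=30°
  direction (0.8660, 0.5000); cell (2,7); t to first gridline: x 0.6582, y 0.6600 (then +1.1547 / +2.0000)
    (3,7) via x @ 0.6582
    (3,8) via y @ 0.6600  # hit
  → r_2 = 0.6600
beam 3: φ=90°, α=120°
  direction (-0.5000, 0.8660); cell (2,7); t to first gridline: x 0.8600, y 0.3811 (then +2.0000 / +1.1547)
    (2,8) via y @ 0.3811  # hit
  → r_3 = 0.3811

ranges = [5.1400, 0.6600, 0.3811]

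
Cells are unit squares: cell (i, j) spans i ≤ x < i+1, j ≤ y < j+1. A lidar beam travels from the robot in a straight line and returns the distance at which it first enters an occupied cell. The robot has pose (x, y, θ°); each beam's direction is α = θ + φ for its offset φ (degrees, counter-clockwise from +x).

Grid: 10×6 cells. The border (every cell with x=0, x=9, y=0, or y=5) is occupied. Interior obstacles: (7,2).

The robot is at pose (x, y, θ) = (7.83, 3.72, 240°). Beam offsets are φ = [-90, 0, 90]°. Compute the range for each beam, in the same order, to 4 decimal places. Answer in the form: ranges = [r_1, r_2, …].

ranges = [2.5600, 0.8314, 1.3510]

beam 1: φ=-90°, α=150°
  d=(-0.8660,0.5000)  start (7,3)  tX=0.9584 tY=0.5600  stride 1/|dx|=1.1547 1/|dy|=2.0000
    cross y-line → (7,4), t=0.5600
    cross x-line → (6,4), t=0.9584
    cross x-line → (5,4), t=2.1131
    cross y-line → (5,5), t=2.5600 (wall)
  → r_1 = 2.5600
beam 2: φ=0°, α=240°
  d=(-0.5000,-0.8660)  start (7,3)  tX=1.6600 tY=0.8314  stride 1/|dx|=2.0000 1/|dy|=1.1547
    cross y-line → (7,2), t=0.8314 (wall)
  → r_2 = 0.8314
beam 3: φ=90°, α=330°
  d=(0.8660,-0.5000)  start (7,3)  tX=0.1963 tY=1.4400  stride 1/|dx|=1.1547 1/|dy|=2.0000
    cross x-line → (8,3), t=0.1963
    cross x-line → (9,3), t=1.3510 (wall)
  → r_3 = 1.3510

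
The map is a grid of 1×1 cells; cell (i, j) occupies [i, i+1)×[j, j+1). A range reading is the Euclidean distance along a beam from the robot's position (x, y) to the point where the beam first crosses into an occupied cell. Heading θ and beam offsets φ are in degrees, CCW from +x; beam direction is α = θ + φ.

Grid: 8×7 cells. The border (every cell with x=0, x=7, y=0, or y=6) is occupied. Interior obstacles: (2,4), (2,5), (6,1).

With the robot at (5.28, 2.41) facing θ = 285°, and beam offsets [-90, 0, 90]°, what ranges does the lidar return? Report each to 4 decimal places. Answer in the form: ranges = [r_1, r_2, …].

ranges = [4.4310, 1.4597, 1.7807]

beam 1: φ=-90°, α=195°
  d=(-0.9659,-0.2588)  start (5,2)  tX=0.2899 tY=1.5841  stride 1/|dx|=1.0353 1/|dy|=3.8637
    cross x-line → (4,2), t=0.2899
    cross x-line → (3,2), t=1.3252
    cross y-line → (3,1), t=1.5841
    cross x-line → (2,1), t=2.3604
    cross x-line → (1,1), t=3.3957
    cross x-line → (0,1), t=4.4310 (wall)
  → r_1 = 4.4310
beam 2: φ=0°, α=285°
  d=(0.2588,-0.9659)  start (5,2)  tX=2.7819 tY=0.4245  stride 1/|dx|=3.8637 1/|dy|=1.0353
    cross y-line → (5,1), t=0.4245
    cross y-line → (5,0), t=1.4597 (wall)
  → r_2 = 1.4597
beam 3: φ=90°, α=15°
  d=(0.9659,0.2588)  start (5,2)  tX=0.7454 tY=2.2796  stride 1/|dx|=1.0353 1/|dy|=3.8637
    cross x-line → (6,2), t=0.7454
    cross x-line → (7,2), t=1.7807 (wall)
  → r_3 = 1.7807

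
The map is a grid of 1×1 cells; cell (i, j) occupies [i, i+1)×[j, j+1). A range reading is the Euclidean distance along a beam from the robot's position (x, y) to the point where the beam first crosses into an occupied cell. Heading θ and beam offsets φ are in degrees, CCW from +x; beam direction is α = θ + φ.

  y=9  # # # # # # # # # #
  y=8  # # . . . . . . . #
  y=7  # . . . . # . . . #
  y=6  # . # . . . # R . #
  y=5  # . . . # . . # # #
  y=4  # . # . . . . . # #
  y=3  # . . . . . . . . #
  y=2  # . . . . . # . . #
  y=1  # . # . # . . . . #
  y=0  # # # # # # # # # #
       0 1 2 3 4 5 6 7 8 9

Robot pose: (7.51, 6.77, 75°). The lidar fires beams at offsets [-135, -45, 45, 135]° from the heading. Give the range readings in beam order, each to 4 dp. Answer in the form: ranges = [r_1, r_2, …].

ranges = [0.8891, 1.7205, 2.5750, 0.5889]

beam 1: φ=-135°, α=300°
  direction (0.5000, -0.8660); cell (7,6); t to first gridline: x 0.9800, y 0.8891 (then +2.0000 / +1.1547)
    (7,5) via y @ 0.8891  # hit
  → r_1 = 0.8891
beam 2: φ=-45°, α=30°
  direction (0.8660, 0.5000); cell (7,6); t to first gridline: x 0.5658, y 0.4600 (then +1.1547 / +2.0000)
    (7,7) via y @ 0.4600
    (8,7) via x @ 0.5658
    (9,7) via x @ 1.7205  # hit
  → r_2 = 1.7205
beam 3: φ=45°, α=120°
  direction (-0.5000, 0.8660); cell (7,6); t to first gridline: x 1.0200, y 0.2656 (then +2.0000 / +1.1547)
    (7,7) via y @ 0.2656
    (6,7) via x @ 1.0200
    (6,8) via y @ 1.4203
    (6,9) via y @ 2.5750  # hit
  → r_3 = 2.5750
beam 4: φ=135°, α=210°
  direction (-0.8660, -0.5000); cell (7,6); t to first gridline: x 0.5889, y 1.5400 (then +1.1547 / +2.0000)
    (6,6) via x @ 0.5889  # hit
  → r_4 = 0.5889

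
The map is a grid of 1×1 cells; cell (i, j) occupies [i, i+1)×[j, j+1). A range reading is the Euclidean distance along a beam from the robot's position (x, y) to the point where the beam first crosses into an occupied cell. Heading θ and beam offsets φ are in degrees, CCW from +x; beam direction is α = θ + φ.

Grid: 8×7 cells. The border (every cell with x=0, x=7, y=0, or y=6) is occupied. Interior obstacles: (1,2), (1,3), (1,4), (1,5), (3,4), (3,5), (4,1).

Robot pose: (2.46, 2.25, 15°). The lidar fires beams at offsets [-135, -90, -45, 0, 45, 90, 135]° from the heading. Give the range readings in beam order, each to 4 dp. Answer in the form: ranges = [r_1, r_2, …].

ranges = [1.4434, 1.2941, 1.7782, 4.7002, 2.0207, 1.7773, 0.5312]

beam 1: φ=-135°, α=240°
  direction (-0.5000, -0.8660); cell (2,2); t to first gridline: x 0.9200, y 0.2887 (then +2.0000 / +1.1547)
    (2,1) via y @ 0.2887
    (1,1) via x @ 0.9200
    (1,0) via y @ 1.4434  # hit
  → r_1 = 1.4434
beam 2: φ=-90°, α=285°
  direction (0.2588, -0.9659); cell (2,2); t to first gridline: x 2.0864, y 0.2588 (then +3.8637 / +1.0353)
    (2,1) via y @ 0.2588
    (2,0) via y @ 1.2941  # hit
  → r_2 = 1.2941
beam 3: φ=-45°, α=330°
  direction (0.8660, -0.5000); cell (2,2); t to first gridline: x 0.6235, y 0.5000 (then +1.1547 / +2.0000)
    (2,1) via y @ 0.5000
    (3,1) via x @ 0.6235
    (4,1) via x @ 1.7782  # hit
  → r_3 = 1.7782
beam 4: φ=0°, α=15°
  direction (0.9659, 0.2588); cell (2,2); t to first gridline: x 0.5590, y 2.8978 (then +1.0353 / +3.8637)
    (3,2) via x @ 0.5590
    (4,2) via x @ 1.5943
    (5,2) via x @ 2.6296
    (5,3) via y @ 2.8978
    (6,3) via x @ 3.6649
    (7,3) via x @ 4.7002  # hit
  → r_4 = 4.7002
beam 5: φ=45°, α=60°
  direction (0.5000, 0.8660); cell (2,2); t to first gridline: x 1.0800, y 0.8660 (then +2.0000 / +1.1547)
    (2,3) via y @ 0.8660
    (3,3) via x @ 1.0800
    (3,4) via y @ 2.0207  # hit
  → r_5 = 2.0207
beam 6: φ=90°, α=105°
  direction (-0.2588, 0.9659); cell (2,2); t to first gridline: x 1.7773, y 0.7765 (then +3.8637 / +1.0353)
    (2,3) via y @ 0.7765
    (1,3) via x @ 1.7773  # hit
  → r_6 = 1.7773
beam 7: φ=135°, α=150°
  direction (-0.8660, 0.5000); cell (2,2); t to first gridline: x 0.5312, y 1.5000 (then +1.1547 / +2.0000)
    (1,2) via x @ 0.5312  # hit
  → r_7 = 0.5312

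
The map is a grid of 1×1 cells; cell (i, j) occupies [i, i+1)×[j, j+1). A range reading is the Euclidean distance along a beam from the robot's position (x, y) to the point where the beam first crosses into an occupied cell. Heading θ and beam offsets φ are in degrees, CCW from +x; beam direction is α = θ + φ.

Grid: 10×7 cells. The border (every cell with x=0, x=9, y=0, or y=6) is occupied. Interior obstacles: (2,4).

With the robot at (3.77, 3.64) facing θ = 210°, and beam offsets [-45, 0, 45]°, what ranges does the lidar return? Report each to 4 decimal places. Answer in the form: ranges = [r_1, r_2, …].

ranges = [1.3909, 3.1985, 2.7331]

beam 1: φ=-45°, α=165°
  direction (-0.9659, 0.2588); cell (3,3); t to first gridline: x 0.7972, y 1.3909 (then +1.0353 / +3.8637)
    (2,3) via x @ 0.7972
    (2,4) via y @ 1.3909  # hit
  → r_1 = 1.3909
beam 2: φ=0°, α=210°
  direction (-0.8660, -0.5000); cell (3,3); t to first gridline: x 0.8891, y 1.2800 (then +1.1547 / +2.0000)
    (2,3) via x @ 0.8891
    (2,2) via y @ 1.2800
    (1,2) via x @ 2.0438
    (0,2) via x @ 3.1985  # hit
  → r_2 = 3.1985
beam 3: φ=45°, α=255°
  direction (-0.2588, -0.9659); cell (3,3); t to first gridline: x 2.9751, y 0.6626 (then +3.8637 / +1.0353)
    (3,2) via y @ 0.6626
    (3,1) via y @ 1.6979
    (3,0) via y @ 2.7331  # hit
  → r_3 = 2.7331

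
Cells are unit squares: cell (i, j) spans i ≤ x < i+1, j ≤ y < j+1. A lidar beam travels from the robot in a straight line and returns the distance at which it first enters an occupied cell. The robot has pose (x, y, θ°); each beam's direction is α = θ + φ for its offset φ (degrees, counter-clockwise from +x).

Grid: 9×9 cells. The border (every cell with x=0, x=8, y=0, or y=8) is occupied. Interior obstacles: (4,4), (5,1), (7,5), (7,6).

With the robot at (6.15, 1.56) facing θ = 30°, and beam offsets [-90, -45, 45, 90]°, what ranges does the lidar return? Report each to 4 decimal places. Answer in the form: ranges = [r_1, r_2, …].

beam 1: φ=-90°, α=300°
  cosα=0.5000 sinα=-0.8660 | (6,1) | tMaxX 1.7000 tMaxY 0.6466 | tΔX 2.0000 tΔY 1.1547
    t=0.6466 [y] (6,0) — stop
  → r_1 = 0.6466
beam 2: φ=-45°, α=345°
  cosα=0.9659 sinα=-0.2588 | (6,1) | tMaxX 0.8800 tMaxY 2.1637 | tΔX 1.0353 tΔY 3.8637
    t=0.8800 [x] (7,1)
    t=1.9153 [x] (8,1) — stop
  → r_2 = 1.9153
beam 3: φ=45°, α=75°
  cosα=0.2588 sinα=0.9659 | (6,1) | tMaxX 3.2841 tMaxY 0.4555 | tΔX 3.8637 tΔY 1.0353
    t=0.4555 [y] (6,2)
    t=1.4908 [y] (6,3)
    t=2.5261 [y] (6,4)
    t=3.2841 [x] (7,4)
    t=3.5614 [y] (7,5) — stop
  → r_3 = 3.5614
beam 4: φ=90°, α=120°
  cosα=-0.5000 sinα=0.8660 | (6,1) | tMaxX 0.3000 tMaxY 0.5081 | tΔX 2.0000 tΔY 1.1547
    t=0.3000 [x] (5,1) — stop
  → r_4 = 0.3000

ranges = [0.6466, 1.9153, 3.5614, 0.3000]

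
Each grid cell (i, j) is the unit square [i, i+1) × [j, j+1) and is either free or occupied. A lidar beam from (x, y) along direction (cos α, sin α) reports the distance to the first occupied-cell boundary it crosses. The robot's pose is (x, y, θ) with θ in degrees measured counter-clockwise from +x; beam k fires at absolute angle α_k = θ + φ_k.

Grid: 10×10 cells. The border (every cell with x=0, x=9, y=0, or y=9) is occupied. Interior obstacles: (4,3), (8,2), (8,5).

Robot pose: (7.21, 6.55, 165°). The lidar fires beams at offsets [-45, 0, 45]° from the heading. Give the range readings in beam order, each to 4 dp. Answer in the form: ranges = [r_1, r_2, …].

ranges = [2.8290, 6.4291, 7.1707]

beam 1: φ=-45°, α=120°
  d=(-0.5000,0.8660)  start (7,6)  tX=0.4200 tY=0.5196  stride 1/|dx|=2.0000 1/|dy|=1.1547
    cross x-line → (6,6), t=0.4200
    cross y-line → (6,7), t=0.5196
    cross y-line → (6,8), t=1.6743
    cross x-line → (5,8), t=2.4200
    cross y-line → (5,9), t=2.8290 (wall)
  → r_1 = 2.8290
beam 2: φ=0°, α=165°
  d=(-0.9659,0.2588)  start (7,6)  tX=0.2174 tY=1.7387  stride 1/|dx|=1.0353 1/|dy|=3.8637
    cross x-line → (6,6), t=0.2174
    cross x-line → (5,6), t=1.2527
    cross y-line → (5,7), t=1.7387
    cross x-line → (4,7), t=2.2880
    cross x-line → (3,7), t=3.3232
    cross x-line → (2,7), t=4.3585
    cross x-line → (1,7), t=5.3938
    cross y-line → (1,8), t=5.6024
    cross x-line → (0,8), t=6.4291 (wall)
  → r_2 = 6.4291
beam 3: φ=45°, α=210°
  d=(-0.8660,-0.5000)  start (7,6)  tX=0.2425 tY=1.1000  stride 1/|dx|=1.1547 1/|dy|=2.0000
    cross x-line → (6,6), t=0.2425
    cross y-line → (6,5), t=1.1000
    cross x-line → (5,5), t=1.3972
    cross x-line → (4,5), t=2.5519
    cross y-line → (4,4), t=3.1000
    cross x-line → (3,4), t=3.7066
    cross x-line → (2,4), t=4.8613
    cross y-line → (2,3), t=5.1000
    cross x-line → (1,3), t=6.0160
    cross y-line → (1,2), t=7.1000
    cross x-line → (0,2), t=7.1707 (wall)
  → r_3 = 7.1707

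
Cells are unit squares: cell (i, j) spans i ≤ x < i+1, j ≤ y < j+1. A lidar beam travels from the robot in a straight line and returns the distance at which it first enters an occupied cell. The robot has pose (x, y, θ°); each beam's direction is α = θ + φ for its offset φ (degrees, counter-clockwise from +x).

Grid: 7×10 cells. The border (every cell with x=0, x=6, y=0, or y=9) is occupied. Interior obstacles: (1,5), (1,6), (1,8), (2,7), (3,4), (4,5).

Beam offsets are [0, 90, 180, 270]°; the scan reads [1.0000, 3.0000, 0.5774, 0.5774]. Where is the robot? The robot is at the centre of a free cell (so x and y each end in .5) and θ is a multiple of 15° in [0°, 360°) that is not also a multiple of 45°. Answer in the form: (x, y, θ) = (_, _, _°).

(x, y, θ) = (1.5, 1.5, 330°)

The pose lattice has 34·16 = 544 candidates. Test each by forward raycasting.
  (1.5, 3.5, 255°): beam 1 = 1.9319 ≠ 1.0000 ✗
  (2.5, 3.5, 240°): beam 1 = 2.8868 ≠ 1.0000 ✗
  (3.5, 7.5, 120°): beam 1 = 1.7321 ≠ 1.0000 ✗
  …
  (1.5, 1.5, 330°): r_1=1.0000, r_2=3.0000, r_3=0.5774, r_4=0.5774 — all match ✓
No second candidate reproduces the full scan.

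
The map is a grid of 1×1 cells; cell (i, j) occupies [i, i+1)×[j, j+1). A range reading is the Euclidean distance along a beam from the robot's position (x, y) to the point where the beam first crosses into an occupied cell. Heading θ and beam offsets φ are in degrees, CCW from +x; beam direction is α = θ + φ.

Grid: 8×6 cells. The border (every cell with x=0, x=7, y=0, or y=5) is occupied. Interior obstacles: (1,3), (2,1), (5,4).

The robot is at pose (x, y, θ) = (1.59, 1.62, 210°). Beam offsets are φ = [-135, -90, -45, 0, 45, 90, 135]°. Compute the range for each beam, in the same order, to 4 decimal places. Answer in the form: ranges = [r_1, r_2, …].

ranges = [1.4287, 1.1800, 0.6108, 0.6813, 0.6419, 0.7159, 0.4245]

beam 1: φ=-135°, α=75°
  dir = (cos 75°, sin 75°) = (0.2588, 0.9659); from cell (1,1)
  next x-line at t=1.5841, next y-line at t=0.3934; Δt_x=3.8637, Δt_y=1.0353
    y: enter (1,2) at t=0.3934
    y: enter (1,3) at t=1.4287 ← occupied
  → r_1 = 1.4287
beam 2: φ=-90°, α=120°
  dir = (cos 120°, sin 120°) = (-0.5000, 0.8660); from cell (1,1)
  next x-line at t=1.1800, next y-line at t=0.4388; Δt_x=2.0000, Δt_y=1.1547
    y: enter (1,2) at t=0.4388
    x: enter (0,2) at t=1.1800 ← occupied
  → r_2 = 1.1800
beam 3: φ=-45°, α=165°
  dir = (cos 165°, sin 165°) = (-0.9659, 0.2588); from cell (1,1)
  next x-line at t=0.6108, next y-line at t=1.4682; Δt_x=1.0353, Δt_y=3.8637
    x: enter (0,1) at t=0.6108 ← occupied
  → r_3 = 0.6108
beam 4: φ=0°, α=210°
  dir = (cos 210°, sin 210°) = (-0.8660, -0.5000); from cell (1,1)
  next x-line at t=0.6813, next y-line at t=1.2400; Δt_x=1.1547, Δt_y=2.0000
    x: enter (0,1) at t=0.6813 ← occupied
  → r_4 = 0.6813
beam 5: φ=45°, α=255°
  dir = (cos 255°, sin 255°) = (-0.2588, -0.9659); from cell (1,1)
  next x-line at t=2.2796, next y-line at t=0.6419; Δt_x=3.8637, Δt_y=1.0353
    y: enter (1,0) at t=0.6419 ← occupied
  → r_5 = 0.6419
beam 6: φ=90°, α=300°
  dir = (cos 300°, sin 300°) = (0.5000, -0.8660); from cell (1,1)
  next x-line at t=0.8200, next y-line at t=0.7159; Δt_x=2.0000, Δt_y=1.1547
    y: enter (1,0) at t=0.7159 ← occupied
  → r_6 = 0.7159
beam 7: φ=135°, α=345°
  dir = (cos 345°, sin 345°) = (0.9659, -0.2588); from cell (1,1)
  next x-line at t=0.4245, next y-line at t=2.3955; Δt_x=1.0353, Δt_y=3.8637
    x: enter (2,1) at t=0.4245 ← occupied
  → r_7 = 0.4245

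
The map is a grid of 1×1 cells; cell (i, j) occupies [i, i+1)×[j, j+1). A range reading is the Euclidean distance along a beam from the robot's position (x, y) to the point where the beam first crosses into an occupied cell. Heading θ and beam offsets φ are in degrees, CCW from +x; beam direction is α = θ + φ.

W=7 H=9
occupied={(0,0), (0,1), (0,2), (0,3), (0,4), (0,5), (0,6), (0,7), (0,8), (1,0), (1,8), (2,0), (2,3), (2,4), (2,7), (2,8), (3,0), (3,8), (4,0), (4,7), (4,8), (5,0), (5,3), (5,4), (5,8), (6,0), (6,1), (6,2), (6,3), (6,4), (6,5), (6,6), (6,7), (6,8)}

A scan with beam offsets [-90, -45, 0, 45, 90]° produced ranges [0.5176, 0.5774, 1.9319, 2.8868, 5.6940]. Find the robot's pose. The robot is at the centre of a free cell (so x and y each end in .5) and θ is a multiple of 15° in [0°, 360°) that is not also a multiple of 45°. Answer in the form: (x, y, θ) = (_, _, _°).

Candidates: 29 free-cell centres × 16 headings = 464 poses. Raycast each; keep the one whose scan matches to 4 dp.
  (1.5, 2.5, 30°): beam 1 = 1.7321 ≠ 0.5176 ✗
  (1.5, 3.5, 15°): beam 1 = 2.5882 ≠ 0.5176 ✗
  (2.5, 2.5, 330°): beam 1 = 1.7321 ≠ 0.5176 ✗
  (5.5, 1.5, 330°): beam 1 = 0.5774 ≠ 0.5176 ✗
  …
  (3.5, 1.5, 345°): r_1=0.5176, r_2=0.5774, r_3=1.9319, r_4=2.8868, r_5=5.6940 — all match ✓
Only this pose fits every beam.

(x, y, θ) = (3.5, 1.5, 345°)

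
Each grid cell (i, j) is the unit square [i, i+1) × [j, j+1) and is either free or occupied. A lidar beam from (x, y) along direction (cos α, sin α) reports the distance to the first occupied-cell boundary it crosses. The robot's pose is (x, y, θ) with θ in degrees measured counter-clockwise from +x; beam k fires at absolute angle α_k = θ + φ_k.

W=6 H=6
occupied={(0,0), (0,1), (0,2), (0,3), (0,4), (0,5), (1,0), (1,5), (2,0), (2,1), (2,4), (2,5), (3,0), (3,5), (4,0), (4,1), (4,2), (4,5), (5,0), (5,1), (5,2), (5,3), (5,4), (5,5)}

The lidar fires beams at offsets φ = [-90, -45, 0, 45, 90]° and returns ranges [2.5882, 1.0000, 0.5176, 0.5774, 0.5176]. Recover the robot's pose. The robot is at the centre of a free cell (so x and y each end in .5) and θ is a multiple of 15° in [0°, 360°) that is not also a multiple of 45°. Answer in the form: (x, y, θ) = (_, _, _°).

(x, y, θ) = (1.5, 1.5, 165°)

Candidates: 12 free-cell centres × 16 headings = 192 poses. Raycast each; keep the one whose scan matches to 4 dp.
  (4.5, 4.5, 60°): beam 1 = 0.5774 ≠ 2.5882 ✗
  (4.5, 4.5, 165°): beam 1 = 0.5176 ≠ 2.5882 ✗
  (1.5, 1.5, 300°): beam 1 = 0.5774 ≠ 2.5882 ✗
  (3.5, 1.5, 240°): beam 1 = 0.5774 ≠ 2.5882 ✗
  …
  (1.5, 1.5, 165°): r_1=2.5882, r_2=1.0000, r_3=0.5176, r_4=0.5774, r_5=0.5176 — all match ✓
Unique over the lattice → pose = (1.5, 1.5, 165°).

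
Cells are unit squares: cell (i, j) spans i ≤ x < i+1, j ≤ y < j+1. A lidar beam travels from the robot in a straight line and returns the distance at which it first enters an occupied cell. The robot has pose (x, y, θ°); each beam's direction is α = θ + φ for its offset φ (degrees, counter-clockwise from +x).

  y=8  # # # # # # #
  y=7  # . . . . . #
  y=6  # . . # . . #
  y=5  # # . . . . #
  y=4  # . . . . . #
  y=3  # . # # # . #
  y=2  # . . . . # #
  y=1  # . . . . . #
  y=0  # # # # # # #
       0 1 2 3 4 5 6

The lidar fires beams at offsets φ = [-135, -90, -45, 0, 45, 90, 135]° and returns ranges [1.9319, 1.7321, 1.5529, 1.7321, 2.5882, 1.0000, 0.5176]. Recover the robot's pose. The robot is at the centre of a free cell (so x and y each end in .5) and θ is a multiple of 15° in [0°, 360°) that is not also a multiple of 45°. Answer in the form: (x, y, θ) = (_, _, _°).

The pose lattice has 29·16 = 464 candidates. Test each by forward raycasting.
  (4.5, 4.5, 285°): beam 1 = 2.8868 ≠ 1.9319 ✗
  (3.5, 5.5, 150°): beam 1 = 2.5882 ≠ 1.9319 ✗
  (5.5, 5.5, 165°): beam 1 = 0.5774 ≠ 1.9319 ✗
  (3.5, 2.5, 345°): beam 1 = 2.8868 ≠ 1.9319 ✗
  …
  (3.5, 1.5, 120°): r_1=1.9319, r_2=1.7321, r_3=1.5529, r_4=1.7321, r_5=2.5882, r_6=1.0000, r_7=0.5176 — all match ✓
Unique over the lattice → pose = (3.5, 1.5, 120°).

(x, y, θ) = (3.5, 1.5, 120°)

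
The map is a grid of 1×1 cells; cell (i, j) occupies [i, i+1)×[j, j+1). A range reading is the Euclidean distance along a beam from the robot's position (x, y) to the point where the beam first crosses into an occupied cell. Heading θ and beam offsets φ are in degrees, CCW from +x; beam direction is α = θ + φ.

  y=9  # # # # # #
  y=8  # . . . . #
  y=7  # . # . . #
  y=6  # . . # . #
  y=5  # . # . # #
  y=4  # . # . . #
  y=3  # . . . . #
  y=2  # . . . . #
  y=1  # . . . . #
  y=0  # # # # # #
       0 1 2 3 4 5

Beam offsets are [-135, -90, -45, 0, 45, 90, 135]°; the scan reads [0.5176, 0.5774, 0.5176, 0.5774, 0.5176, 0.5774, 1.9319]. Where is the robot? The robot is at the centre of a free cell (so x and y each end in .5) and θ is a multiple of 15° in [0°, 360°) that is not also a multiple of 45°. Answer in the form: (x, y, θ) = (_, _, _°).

Candidates: 27 free-cell centres × 16 headings = 432 poses. Raycast each; keep the one whose scan matches to 4 dp.
  (3.5, 1.5, 15°): beam 1 = 0.5774 ≠ 0.5176 ✗
  (3.5, 1.5, 345°): beam 1 = 1.0000 ≠ 0.5176 ✗
  (1.5, 5.5, 105°): beam 1 = 0.5774 ≠ 0.5176 ✗
  …
  (4.5, 6.5, 300°): r_1=0.5176, r_2=0.5774, r_3=0.5176, r_4=0.5774, r_5=0.5176, r_6=0.5774, r_7=1.9319 — all match ✓
Only this pose fits every beam.

(x, y, θ) = (4.5, 6.5, 300°)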